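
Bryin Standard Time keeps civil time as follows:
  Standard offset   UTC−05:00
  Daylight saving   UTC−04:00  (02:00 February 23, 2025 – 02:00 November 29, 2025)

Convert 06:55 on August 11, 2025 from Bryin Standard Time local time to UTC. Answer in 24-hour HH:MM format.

10:55

Daylight saving runs 23 February – 29 November; August 11, 2025 is inside that window, so Bryin Standard Time is at UTC−04:00.
06:55 local + 4h = 10:55 UTC.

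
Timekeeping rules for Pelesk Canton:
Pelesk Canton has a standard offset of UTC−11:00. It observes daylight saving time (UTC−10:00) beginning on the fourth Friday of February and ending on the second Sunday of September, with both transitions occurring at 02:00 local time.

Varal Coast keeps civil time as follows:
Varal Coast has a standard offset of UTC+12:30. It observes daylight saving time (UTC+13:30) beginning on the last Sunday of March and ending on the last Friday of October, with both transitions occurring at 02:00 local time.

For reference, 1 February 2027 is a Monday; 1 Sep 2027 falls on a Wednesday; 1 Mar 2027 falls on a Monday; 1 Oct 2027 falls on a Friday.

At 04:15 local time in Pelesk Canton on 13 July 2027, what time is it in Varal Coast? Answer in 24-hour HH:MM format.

1 February 2027 is a Monday, so the first Friday is February 5 and the fourth is February 26.
1 September 2027 is a Wednesday, so the first Sunday is September 5 and the second is September 12.
13 July 2027 falls between 26 February and 12 September, so daylight saving is in effect and Pelesk Canton is at UTC−10:00.
04:15 Pelesk Canton + 10h = 14:15 UTC.
1 March 2027 is a Monday, so Sundays fall on 7, 14, 21, 28; the last is March 28.
1 October 2027 is a Friday, so Fridays fall on 1, 8, 15, 22, 29; the last is October 29.
At the standard offset (UTC+12:30), 14:15 UTC + 12h30m = 02:45 Varal Coast standard time (rolling into the next day, 14 July 2027).
Daylight saving runs 28 March – 29 October; the standard-time date in Varal Coast, 14 July 2027, is inside that window, so Varal Coast is at UTC+13:30.
14:15 UTC + 13h30m = 03:45 Varal Coast (rolling into the next day, 14 July 2027).

03:45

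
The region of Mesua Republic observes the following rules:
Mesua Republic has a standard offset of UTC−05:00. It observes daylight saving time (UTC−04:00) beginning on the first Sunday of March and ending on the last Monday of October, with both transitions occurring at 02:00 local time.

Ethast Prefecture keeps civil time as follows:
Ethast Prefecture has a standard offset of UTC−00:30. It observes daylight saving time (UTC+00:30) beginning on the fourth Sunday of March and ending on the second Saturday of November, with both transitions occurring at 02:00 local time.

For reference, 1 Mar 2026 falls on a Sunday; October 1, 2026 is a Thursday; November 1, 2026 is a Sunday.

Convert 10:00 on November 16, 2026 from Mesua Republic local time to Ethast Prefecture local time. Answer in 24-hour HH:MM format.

1 March 2026 is a Sunday, so the first Sunday is March 1.
1 October 2026 is a Thursday, so Mondays fall on 5, 12, 19, 26; the last is October 26.
November 16, 2026 does not fall between 1 March and 26 October, so daylight saving is not in effect and Mesua Republic is at UTC−05:00.
10:00 Mesua Republic + 5h = 15:00 UTC.
1 March 2026 is a Sunday, so the first Sunday is March 1 and the fourth is March 22.
1 November 2026 is a Sunday, so the first Saturday is November 7 and the second is November 14.
At the standard offset (UTC−00:30), 15:00 UTC − 0h30m = 14:30 Ethast Prefecture standard time.
The standard-time date in Ethast Prefecture, November 16, 2026, is outside the daylight-saving period (22 March – 14 November), so Ethast Prefecture is on standard time, UTC−00:30.
15:00 UTC − 0h30m = 14:30 Ethast Prefecture.

14:30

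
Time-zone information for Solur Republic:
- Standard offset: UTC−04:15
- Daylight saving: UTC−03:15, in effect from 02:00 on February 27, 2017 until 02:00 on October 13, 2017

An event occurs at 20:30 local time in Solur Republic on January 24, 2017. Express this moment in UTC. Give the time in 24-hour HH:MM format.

00:45

January 24, 2017 is outside the daylight-saving period (27 February – 13 October), so Solur Republic is on standard time, UTC−04:15.
20:30 local + 4h15m = 00:45 UTC (rolling into the next day, 25 January 2017).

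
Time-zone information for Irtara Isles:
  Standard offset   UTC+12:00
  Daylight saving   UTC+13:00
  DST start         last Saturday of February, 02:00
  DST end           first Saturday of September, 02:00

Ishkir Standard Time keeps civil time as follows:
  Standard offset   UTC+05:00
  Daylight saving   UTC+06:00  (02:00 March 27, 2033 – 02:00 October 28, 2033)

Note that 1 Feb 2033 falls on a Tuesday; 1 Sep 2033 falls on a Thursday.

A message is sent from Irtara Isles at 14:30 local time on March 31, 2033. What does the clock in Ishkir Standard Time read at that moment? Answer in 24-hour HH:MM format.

07:30

1 February 2033 is a Tuesday, so Saturdays fall on 5, 12, 19, 26; the last is February 26.
1 September 2033 is a Thursday, so the first Saturday is September 3.
March 31, 2033 falls between 26 February and 3 September, so daylight saving is in effect and Irtara Isles is at UTC+13:00.
14:30 Irtara Isles − 13h = 01:30 UTC.
At the standard offset (UTC+05:00), 01:30 UTC + 5h = 06:30 Ishkir Standard Time standard time.
Daylight saving runs 27 March – 28 October; the standard-time date in Ishkir Standard Time, March 31, 2033, is inside that window, so Ishkir Standard Time is at UTC+06:00.
01:30 UTC + 6h = 07:30 Ishkir Standard Time.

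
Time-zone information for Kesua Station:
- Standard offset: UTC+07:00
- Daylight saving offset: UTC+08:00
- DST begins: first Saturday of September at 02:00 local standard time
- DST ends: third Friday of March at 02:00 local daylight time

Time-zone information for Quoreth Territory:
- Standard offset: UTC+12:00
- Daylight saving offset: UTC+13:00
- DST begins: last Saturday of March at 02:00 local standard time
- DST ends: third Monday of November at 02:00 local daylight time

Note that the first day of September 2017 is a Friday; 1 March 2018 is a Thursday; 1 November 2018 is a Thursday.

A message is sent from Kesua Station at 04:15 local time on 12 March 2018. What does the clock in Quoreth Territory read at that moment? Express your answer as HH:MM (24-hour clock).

08:15

1 September 2017 is a Friday, so the first Saturday is September 2.
1 March 2018 is a Thursday, so the first Friday is March 2 and the third is March 16.
12 March 2018 lies within the daylight-saving period (2 September 2017 – 16 March 2018), so Kesua Station is on daylight time, UTC+08:00.
04:15 Kesua Station − 8h = 20:15 UTC (rolling into the previous day, 11 March 2018).
1 March 2018 is a Thursday, so Saturdays fall on 3, 10, 17, 24, 31; the last is March 31.
1 November 2018 is a Thursday, so the first Monday is November 5 and the third is November 19.
At the standard offset (UTC+12:00), 20:15 UTC + 12h = 08:15 Quoreth Territory standard time (rolling into the next day, 12 March 2018).
Daylight saving runs 31 March – 19 November; the standard-time date in Quoreth Territory, 12 March 2018, is outside that window, so Quoreth Territory is on standard time at UTC+12:00.
20:15 UTC + 12h = 08:15 Quoreth Territory (rolling into the next day, 12 March 2018).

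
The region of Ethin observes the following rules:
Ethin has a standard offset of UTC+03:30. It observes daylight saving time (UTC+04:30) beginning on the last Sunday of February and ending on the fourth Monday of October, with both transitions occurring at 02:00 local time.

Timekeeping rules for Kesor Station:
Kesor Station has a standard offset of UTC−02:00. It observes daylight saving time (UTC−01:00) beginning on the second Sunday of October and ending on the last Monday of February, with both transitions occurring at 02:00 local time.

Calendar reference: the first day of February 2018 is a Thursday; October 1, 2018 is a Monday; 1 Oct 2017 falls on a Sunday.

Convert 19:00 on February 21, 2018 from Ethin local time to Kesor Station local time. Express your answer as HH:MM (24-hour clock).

1 February 2018 is a Thursday, so Sundays fall on 4, 11, 18, 25; the last is February 25.
1 October 2018 is a Monday, so the first Monday is October 1 and the fourth is October 22.
Daylight saving runs 25 February – 22 October; February 21, 2018 is outside that window, so Ethin is on standard time at UTC+03:30.
19:00 Ethin − 3h30m = 15:30 UTC.
1 October 2017 is a Sunday, so the first Sunday is October 1 and the second is October 8.
1 February 2018 is a Thursday, so Mondays fall on 5, 12, 19, 26; the last is February 26.
At the standard offset (UTC−02:00), 15:30 UTC − 2h = 13:30 Kesor Station standard time.
The standard-time date in Kesor Station, February 21, 2018, lies within the daylight-saving period (8 October 2017 – 26 February 2018), so Kesor Station is on daylight time, UTC−01:00.
15:30 UTC − 1h = 14:30 Kesor Station.

14:30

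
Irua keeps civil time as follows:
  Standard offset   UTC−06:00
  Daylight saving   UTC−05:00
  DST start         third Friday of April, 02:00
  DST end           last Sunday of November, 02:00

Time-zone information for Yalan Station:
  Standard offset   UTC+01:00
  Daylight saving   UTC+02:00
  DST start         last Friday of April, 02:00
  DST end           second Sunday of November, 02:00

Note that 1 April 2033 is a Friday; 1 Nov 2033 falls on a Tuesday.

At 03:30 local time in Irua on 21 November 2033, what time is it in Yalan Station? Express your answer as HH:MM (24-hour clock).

09:30

1 April 2033 is a Friday, so the first Friday is April 1 and the third is April 15.
1 November 2033 is a Tuesday, so Sundays fall on 6, 13, 20, 27; the last is November 27.
21 November 2033 lies within the daylight-saving period (15 April – 27 November), so Irua is on daylight time, UTC−05:00.
03:30 Irua + 5h = 08:30 UTC.
1 April 2033 is a Friday, so Fridays fall on 1, 8, 15, 22, 29; the last is April 29.
1 November 2033 is a Tuesday, so the first Sunday is November 6 and the second is November 13.
At the standard offset (UTC+01:00), 08:30 UTC + 1h = 09:30 Yalan Station standard time.
Daylight saving runs 29 April – 13 November; the standard-time date in Yalan Station, 21 November 2033, is outside that window, so Yalan Station is on standard time at UTC+01:00.
08:30 UTC + 1h = 09:30 Yalan Station.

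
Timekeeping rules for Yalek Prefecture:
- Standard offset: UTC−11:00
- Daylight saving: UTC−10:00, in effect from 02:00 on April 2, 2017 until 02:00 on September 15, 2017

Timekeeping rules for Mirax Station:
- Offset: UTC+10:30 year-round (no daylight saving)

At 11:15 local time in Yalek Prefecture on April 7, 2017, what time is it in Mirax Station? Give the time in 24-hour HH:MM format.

April 7, 2017 falls between 2 April and 15 September, so daylight saving is in effect and Yalek Prefecture is at UTC−10:00.
11:15 Yalek Prefecture + 10h = 21:15 UTC.
Mirax Station has no daylight saving, so its offset is UTC+10:30 year-round.
21:15 UTC + 10h30m = 07:45 Mirax Station (rolling into the next day, 8 April 2017).

07:45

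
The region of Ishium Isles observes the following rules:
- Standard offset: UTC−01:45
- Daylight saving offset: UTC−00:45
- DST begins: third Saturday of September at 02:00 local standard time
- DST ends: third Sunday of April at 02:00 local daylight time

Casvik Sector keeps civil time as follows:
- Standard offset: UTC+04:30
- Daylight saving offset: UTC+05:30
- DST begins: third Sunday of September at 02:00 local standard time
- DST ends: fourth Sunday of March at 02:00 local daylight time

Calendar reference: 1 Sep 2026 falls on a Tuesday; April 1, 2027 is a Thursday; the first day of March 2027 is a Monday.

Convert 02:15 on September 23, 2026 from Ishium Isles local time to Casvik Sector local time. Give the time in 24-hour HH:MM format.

1 September 2026 is a Tuesday, so the first Saturday is September 5 and the third is September 19.
1 April 2027 is a Thursday, so the first Sunday is April 4 and the third is April 18.
September 23, 2026 falls between 19 September 2026 and 18 April 2027, so daylight saving is in effect and Ishium Isles is at UTC−00:45.
02:15 Ishium Isles + 0h45m = 03:00 UTC.
1 September 2026 is a Tuesday, so the first Sunday is September 6 and the third is September 20.
1 March 2027 is a Monday, so the first Sunday is March 7 and the fourth is March 28.
At the standard offset (UTC+04:30), 03:00 UTC + 4h30m = 07:30 Casvik Sector standard time.
Daylight saving runs 20 September 2026 – 28 March 2027; the standard-time date in Casvik Sector, September 23, 2026, is inside that window, so Casvik Sector is at UTC+05:30.
03:00 UTC + 5h30m = 08:30 Casvik Sector.

08:30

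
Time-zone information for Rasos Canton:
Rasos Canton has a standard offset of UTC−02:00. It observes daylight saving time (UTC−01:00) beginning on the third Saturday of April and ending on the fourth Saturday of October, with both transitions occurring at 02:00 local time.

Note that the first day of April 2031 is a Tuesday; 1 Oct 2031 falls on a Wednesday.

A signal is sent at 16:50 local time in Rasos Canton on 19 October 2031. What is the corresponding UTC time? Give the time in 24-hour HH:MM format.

17:50

1 April 2031 is a Tuesday, so the first Saturday is April 5 and the third is April 19.
1 October 2031 is a Wednesday, so the first Saturday is October 4 and the fourth is October 25.
Daylight saving runs 19 April – 25 October; 19 October 2031 is inside that window, so Rasos Canton is at UTC−01:00.
16:50 local + 1h = 17:50 UTC.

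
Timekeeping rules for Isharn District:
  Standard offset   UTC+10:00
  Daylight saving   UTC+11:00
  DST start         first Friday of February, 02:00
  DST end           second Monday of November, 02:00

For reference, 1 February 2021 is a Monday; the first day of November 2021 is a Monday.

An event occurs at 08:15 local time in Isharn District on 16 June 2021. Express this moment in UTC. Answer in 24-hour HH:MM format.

21:15

1 February 2021 is a Monday, so the first Friday is February 5.
1 November 2021 is a Monday, so the first Monday is November 1 and the second is November 8.
16 June 2021 lies within the daylight-saving period (5 February – 8 November), so Isharn District is on daylight time, UTC+11:00.
08:15 local − 11h = 21:15 UTC (rolling into the previous day, 15 June 2021).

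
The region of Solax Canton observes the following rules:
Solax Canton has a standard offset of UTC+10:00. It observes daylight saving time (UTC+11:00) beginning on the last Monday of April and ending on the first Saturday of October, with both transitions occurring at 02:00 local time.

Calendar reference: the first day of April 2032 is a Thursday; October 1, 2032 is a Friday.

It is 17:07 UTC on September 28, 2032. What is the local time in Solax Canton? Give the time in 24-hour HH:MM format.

04:07

1 April 2032 is a Thursday, so Mondays fall on 5, 12, 19, 26; the last is April 26.
1 October 2032 is a Friday, so the first Saturday is October 2.
At the standard offset (UTC+10:00), 17:07 UTC + 10h = 03:07 Solax Canton standard time (rolling into the next day, 29 September 2032).
The standard-time date in Solax Canton, September 29, 2032, falls between 26 April and 2 October, so daylight saving is in effect and Solax Canton is at UTC+11:00.
17:07 UTC + 11h = 04:07 local (rolling into the next day, 29 September 2032).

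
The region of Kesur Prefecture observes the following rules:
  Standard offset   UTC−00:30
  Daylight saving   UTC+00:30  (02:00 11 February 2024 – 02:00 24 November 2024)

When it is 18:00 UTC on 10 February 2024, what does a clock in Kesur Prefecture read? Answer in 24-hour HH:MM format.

At the standard offset (UTC−00:30), 18:00 UTC − 0h30m = 17:30 Kesur Prefecture standard time.
Daylight saving runs 11 February – 24 November; the standard-time date in Kesur Prefecture, 10 February 2024, is outside that window, so Kesur Prefecture is on standard time at UTC−00:30.
18:00 UTC − 0h30m = 17:30 local.

17:30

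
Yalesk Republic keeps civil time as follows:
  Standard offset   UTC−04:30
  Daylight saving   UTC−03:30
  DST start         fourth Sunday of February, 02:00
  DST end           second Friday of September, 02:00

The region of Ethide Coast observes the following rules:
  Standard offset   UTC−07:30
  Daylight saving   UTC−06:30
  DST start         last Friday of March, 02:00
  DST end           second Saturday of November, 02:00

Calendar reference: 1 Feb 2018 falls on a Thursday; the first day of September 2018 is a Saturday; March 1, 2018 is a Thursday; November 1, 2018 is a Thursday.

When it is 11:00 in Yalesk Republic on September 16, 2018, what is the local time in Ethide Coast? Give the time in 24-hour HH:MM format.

09:00

1 February 2018 is a Thursday, so the first Sunday is February 4 and the fourth is February 25.
1 September 2018 is a Saturday, so the first Friday is September 7 and the second is September 14.
Daylight saving runs 25 February – 14 September; September 16, 2018 is outside that window, so Yalesk Republic is on standard time at UTC−04:30.
11:00 Yalesk Republic + 4h30m = 15:30 UTC.
1 March 2018 is a Thursday, so Fridays fall on 2, 9, 16, 23, 30; the last is March 30.
1 November 2018 is a Thursday, so the first Saturday is November 3 and the second is November 10.
At the standard offset (UTC−07:30), 15:30 UTC − 7h30m = 08:00 Ethide Coast standard time.
Daylight saving runs 30 March – 10 November; the standard-time date in Ethide Coast, September 16, 2018, is inside that window, so Ethide Coast is at UTC−06:30.
15:30 UTC − 6h30m = 09:00 Ethide Coast.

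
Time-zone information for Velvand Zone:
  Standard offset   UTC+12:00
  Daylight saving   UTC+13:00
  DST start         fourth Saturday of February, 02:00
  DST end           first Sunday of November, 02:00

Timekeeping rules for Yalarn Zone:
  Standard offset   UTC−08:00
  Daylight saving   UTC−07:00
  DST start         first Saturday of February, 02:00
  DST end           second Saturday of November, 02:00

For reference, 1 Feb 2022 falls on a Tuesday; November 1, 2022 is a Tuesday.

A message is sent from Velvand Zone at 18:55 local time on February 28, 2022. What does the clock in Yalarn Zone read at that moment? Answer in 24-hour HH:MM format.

22:55

1 February 2022 is a Tuesday, so the first Saturday is February 5 and the fourth is February 26.
1 November 2022 is a Tuesday, so the first Sunday is November 6.
Daylight saving runs 26 February – 6 November; February 28, 2022 is inside that window, so Velvand Zone is at UTC+13:00.
18:55 Velvand Zone − 13h = 05:55 UTC.
1 February 2022 is a Tuesday, so the first Saturday is February 5.
1 November 2022 is a Tuesday, so the first Saturday is November 5 and the second is November 12.
At the standard offset (UTC−08:00), 05:55 UTC − 8h = 21:55 Yalarn Zone standard time (rolling into the previous day, 27 February 2022).
The standard-time date in Yalarn Zone, February 27, 2022, lies within the daylight-saving period (5 February – 12 November), so Yalarn Zone is on daylight time, UTC−07:00.
05:55 UTC − 7h = 22:55 Yalarn Zone (rolling into the previous day, 27 February 2022).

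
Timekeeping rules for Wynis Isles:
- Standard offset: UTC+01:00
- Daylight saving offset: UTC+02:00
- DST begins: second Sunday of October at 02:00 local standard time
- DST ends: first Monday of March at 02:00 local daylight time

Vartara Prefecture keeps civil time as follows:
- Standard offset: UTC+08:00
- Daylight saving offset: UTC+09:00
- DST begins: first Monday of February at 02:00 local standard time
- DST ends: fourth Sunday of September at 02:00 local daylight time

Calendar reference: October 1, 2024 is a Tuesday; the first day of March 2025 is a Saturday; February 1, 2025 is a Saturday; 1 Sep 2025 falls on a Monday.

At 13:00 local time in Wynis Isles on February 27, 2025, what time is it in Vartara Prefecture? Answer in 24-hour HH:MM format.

20:00

1 October 2024 is a Tuesday, so the first Sunday is October 6 and the second is October 13.
1 March 2025 is a Saturday, so the first Monday is March 3.
February 27, 2025 lies within the daylight-saving period (13 October 2024 – 3 March 2025), so Wynis Isles is on daylight time, UTC+02:00.
13:00 Wynis Isles − 2h = 11:00 UTC.
1 February 2025 is a Saturday, so the first Monday is February 3.
1 September 2025 is a Monday, so the first Sunday is September 7 and the fourth is September 28.
At the standard offset (UTC+08:00), 11:00 UTC + 8h = 19:00 Vartara Prefecture standard time.
The standard-time date in Vartara Prefecture, February 27, 2025, lies within the daylight-saving period (3 February – 28 September), so Vartara Prefecture is on daylight time, UTC+09:00.
11:00 UTC + 9h = 20:00 Vartara Prefecture.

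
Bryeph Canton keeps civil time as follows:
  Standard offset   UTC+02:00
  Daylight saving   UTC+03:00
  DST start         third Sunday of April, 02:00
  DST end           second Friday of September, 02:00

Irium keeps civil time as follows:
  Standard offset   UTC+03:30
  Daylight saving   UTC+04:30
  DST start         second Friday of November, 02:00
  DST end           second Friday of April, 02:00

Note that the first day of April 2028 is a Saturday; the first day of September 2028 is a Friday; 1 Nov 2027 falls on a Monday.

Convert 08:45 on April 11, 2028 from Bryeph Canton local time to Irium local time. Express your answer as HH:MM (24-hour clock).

1 April 2028 is a Saturday, so the first Sunday is April 2 and the third is April 16.
1 September 2028 is a Friday, so the first Friday is September 1 and the second is September 8.
Daylight saving runs 16 April – 8 September; April 11, 2028 is outside that window, so Bryeph Canton is on standard time at UTC+02:00.
08:45 Bryeph Canton − 2h = 06:45 UTC.
1 November 2027 is a Monday, so the first Friday is November 5 and the second is November 12.
1 April 2028 is a Saturday, so the first Friday is April 7 and the second is April 14.
At the standard offset (UTC+03:30), 06:45 UTC + 3h30m = 10:15 Irium standard time.
Daylight saving runs 12 November 2027 – 14 April 2028; the standard-time date in Irium, April 11, 2028, is inside that window, so Irium is at UTC+04:30.
06:45 UTC + 4h30m = 11:15 Irium.

11:15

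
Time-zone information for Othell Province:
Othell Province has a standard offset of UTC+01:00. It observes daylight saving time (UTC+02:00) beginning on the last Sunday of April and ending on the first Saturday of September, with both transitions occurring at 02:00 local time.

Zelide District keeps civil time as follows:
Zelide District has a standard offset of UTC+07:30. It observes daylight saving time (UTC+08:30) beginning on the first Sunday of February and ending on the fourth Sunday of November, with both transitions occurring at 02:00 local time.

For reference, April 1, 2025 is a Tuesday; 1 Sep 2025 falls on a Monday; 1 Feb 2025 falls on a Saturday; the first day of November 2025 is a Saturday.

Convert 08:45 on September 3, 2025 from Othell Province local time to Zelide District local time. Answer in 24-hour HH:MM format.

1 April 2025 is a Tuesday, so Sundays fall on 6, 13, 20, 27; the last is April 27.
1 September 2025 is a Monday, so the first Saturday is September 6.
Daylight saving runs 27 April – 6 September; September 3, 2025 is inside that window, so Othell Province is at UTC+02:00.
08:45 Othell Province − 2h = 06:45 UTC.
1 February 2025 is a Saturday, so the first Sunday is February 2.
1 November 2025 is a Saturday, so the first Sunday is November 2 and the fourth is November 23.
At the standard offset (UTC+07:30), 06:45 UTC + 7h30m = 14:15 Zelide District standard time.
The standard-time date in Zelide District, September 3, 2025, falls between 2 February and 23 November, so daylight saving is in effect and Zelide District is at UTC+08:30.
06:45 UTC + 8h30m = 15:15 Zelide District.

15:15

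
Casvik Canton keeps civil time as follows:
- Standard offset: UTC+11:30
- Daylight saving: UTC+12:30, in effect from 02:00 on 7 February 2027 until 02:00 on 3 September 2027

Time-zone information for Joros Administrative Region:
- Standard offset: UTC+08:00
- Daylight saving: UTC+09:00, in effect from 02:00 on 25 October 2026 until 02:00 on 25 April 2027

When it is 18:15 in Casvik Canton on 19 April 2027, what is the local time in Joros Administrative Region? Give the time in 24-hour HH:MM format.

19 April 2027 falls between 7 February and 3 September, so daylight saving is in effect and Casvik Canton is at UTC+12:30.
18:15 Casvik Canton − 12h30m = 05:45 UTC.
At the standard offset (UTC+08:00), 05:45 UTC + 8h = 13:45 Joros Administrative Region standard time.
The standard-time date in Joros Administrative Region, 19 April 2027, falls between 25 October 2026 and 25 April 2027, so daylight saving is in effect and Joros Administrative Region is at UTC+09:00.
05:45 UTC + 9h = 14:45 Joros Administrative Region.

14:45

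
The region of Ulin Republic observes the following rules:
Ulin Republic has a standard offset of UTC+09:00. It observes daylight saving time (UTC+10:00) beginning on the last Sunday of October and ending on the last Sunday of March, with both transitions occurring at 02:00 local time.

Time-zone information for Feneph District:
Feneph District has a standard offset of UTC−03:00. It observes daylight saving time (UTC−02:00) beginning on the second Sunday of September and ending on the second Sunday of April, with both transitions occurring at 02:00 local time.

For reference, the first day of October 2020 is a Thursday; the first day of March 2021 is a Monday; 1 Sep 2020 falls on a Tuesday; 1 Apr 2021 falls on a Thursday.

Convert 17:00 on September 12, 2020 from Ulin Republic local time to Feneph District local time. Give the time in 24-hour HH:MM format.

05:00

1 October 2020 is a Thursday, so Sundays fall on 4, 11, 18, 25; the last is October 25.
1 March 2021 is a Monday, so Sundays fall on 7, 14, 21, 28; the last is March 28.
September 12, 2020 is outside the daylight-saving period (25 October 2020 – 28 March 2021), so Ulin Republic is on standard time, UTC+09:00.
17:00 Ulin Republic − 9h = 08:00 UTC.
1 September 2020 is a Tuesday, so the first Sunday is September 6 and the second is September 13.
1 April 2021 is a Thursday, so the first Sunday is April 4 and the second is April 11.
At the standard offset (UTC−03:00), 08:00 UTC − 3h = 05:00 Feneph District standard time.
The standard-time date in Feneph District, September 12, 2020, does not fall between 13 September 2020 and 11 April 2021, so daylight saving is not in effect and Feneph District is at UTC−03:00.
08:00 UTC − 3h = 05:00 Feneph District.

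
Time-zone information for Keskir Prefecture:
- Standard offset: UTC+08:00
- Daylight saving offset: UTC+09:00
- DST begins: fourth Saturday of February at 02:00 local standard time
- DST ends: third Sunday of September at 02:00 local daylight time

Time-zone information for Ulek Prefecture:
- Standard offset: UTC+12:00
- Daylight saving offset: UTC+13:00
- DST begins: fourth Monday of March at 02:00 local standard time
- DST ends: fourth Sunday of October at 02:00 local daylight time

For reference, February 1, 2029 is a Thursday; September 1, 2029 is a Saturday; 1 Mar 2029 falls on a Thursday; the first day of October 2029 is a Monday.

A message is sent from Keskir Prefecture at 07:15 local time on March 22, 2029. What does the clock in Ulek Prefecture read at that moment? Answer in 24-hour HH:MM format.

10:15

1 February 2029 is a Thursday, so the first Saturday is February 3 and the fourth is February 24.
1 September 2029 is a Saturday, so the first Sunday is September 2 and the third is September 16.
March 22, 2029 falls between 24 February and 16 September, so daylight saving is in effect and Keskir Prefecture is at UTC+09:00.
07:15 Keskir Prefecture − 9h = 22:15 UTC (rolling into the previous day, 21 March 2029).
1 March 2029 is a Thursday, so the first Monday is March 5 and the fourth is March 26.
1 October 2029 is a Monday, so the first Sunday is October 7 and the fourth is October 28.
At the standard offset (UTC+12:00), 22:15 UTC + 12h = 10:15 Ulek Prefecture standard time (rolling into the next day, 22 March 2029).
The standard-time date in Ulek Prefecture, March 22, 2029, does not fall between 26 March and 28 October, so daylight saving is not in effect and Ulek Prefecture is at UTC+12:00.
22:15 UTC + 12h = 10:15 Ulek Prefecture (rolling into the next day, 22 March 2029).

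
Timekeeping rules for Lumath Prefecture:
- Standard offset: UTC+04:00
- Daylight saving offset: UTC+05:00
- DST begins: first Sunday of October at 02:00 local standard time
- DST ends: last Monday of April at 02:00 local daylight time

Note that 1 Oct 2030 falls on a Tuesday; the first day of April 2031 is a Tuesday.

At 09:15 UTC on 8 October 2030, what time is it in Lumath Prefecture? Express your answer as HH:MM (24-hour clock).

1 October 2030 is a Tuesday, so the first Sunday is October 6.
1 April 2031 is a Tuesday, so Mondays fall on 7, 14, 21, 28; the last is April 28.
At the standard offset (UTC+04:00), 09:15 UTC + 4h = 13:15 Lumath Prefecture standard time.
The standard-time date in Lumath Prefecture, 8 October 2030, lies within the daylight-saving period (6 October 2030 – 28 April 2031), so Lumath Prefecture is on daylight time, UTC+05:00.
09:15 UTC + 5h = 14:15 local.

14:15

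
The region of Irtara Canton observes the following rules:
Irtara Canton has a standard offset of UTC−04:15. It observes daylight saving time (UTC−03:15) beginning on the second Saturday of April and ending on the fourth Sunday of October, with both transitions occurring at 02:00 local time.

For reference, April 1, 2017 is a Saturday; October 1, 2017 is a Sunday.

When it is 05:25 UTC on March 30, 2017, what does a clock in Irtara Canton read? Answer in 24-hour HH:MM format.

01:10

1 April 2017 is a Saturday, so the first Saturday is April 1 and the second is April 8.
1 October 2017 is a Sunday, so the first Sunday is October 1 and the fourth is October 22.
At the standard offset (UTC−04:15), 05:25 UTC − 4h15m = 01:10 Irtara Canton standard time.
The standard-time date in Irtara Canton, March 30, 2017, is outside the daylight-saving period (8 April – 22 October), so Irtara Canton is on standard time, UTC−04:15.
05:25 UTC − 4h15m = 01:10 local.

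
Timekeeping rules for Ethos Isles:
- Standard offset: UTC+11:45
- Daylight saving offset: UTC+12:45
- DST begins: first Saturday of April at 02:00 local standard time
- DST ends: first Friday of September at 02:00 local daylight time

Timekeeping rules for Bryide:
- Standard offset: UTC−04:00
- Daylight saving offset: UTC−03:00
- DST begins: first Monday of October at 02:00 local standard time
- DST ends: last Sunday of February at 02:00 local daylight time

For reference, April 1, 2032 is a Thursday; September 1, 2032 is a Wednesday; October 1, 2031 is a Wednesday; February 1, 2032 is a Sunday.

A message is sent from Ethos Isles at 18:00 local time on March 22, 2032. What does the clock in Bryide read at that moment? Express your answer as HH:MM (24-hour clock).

1 April 2032 is a Thursday, so the first Saturday is April 3.
1 September 2032 is a Wednesday, so the first Friday is September 3.
Daylight saving runs 3 April – 3 September; March 22, 2032 is outside that window, so Ethos Isles is on standard time at UTC+11:45.
18:00 Ethos Isles − 11h45m = 06:15 UTC.
1 October 2031 is a Wednesday, so the first Monday is October 6.
1 February 2032 is a Sunday, so Sundays fall on 1, 8, 15, 22, 29; the last is February 29.
At the standard offset (UTC−04:00), 06:15 UTC − 4h = 02:15 Bryide standard time.
The standard-time date in Bryide, March 22, 2032, does not fall between 6 October 2031 and 29 February 2032, so daylight saving is not in effect and Bryide is at UTC−04:00.
06:15 UTC − 4h = 02:15 Bryide.

02:15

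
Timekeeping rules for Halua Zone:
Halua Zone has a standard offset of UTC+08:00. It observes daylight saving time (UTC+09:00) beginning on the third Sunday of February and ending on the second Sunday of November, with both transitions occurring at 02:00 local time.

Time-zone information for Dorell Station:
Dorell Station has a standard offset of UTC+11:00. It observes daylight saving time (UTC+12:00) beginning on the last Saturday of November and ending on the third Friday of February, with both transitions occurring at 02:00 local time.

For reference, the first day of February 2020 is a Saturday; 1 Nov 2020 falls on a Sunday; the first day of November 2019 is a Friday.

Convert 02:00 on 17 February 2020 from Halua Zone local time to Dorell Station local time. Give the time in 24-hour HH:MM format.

1 February 2020 is a Saturday, so the first Sunday is February 2 and the third is February 16.
1 November 2020 is a Sunday, so the first Sunday is November 1 and the second is November 8.
Daylight saving runs 16 February – 8 November; 17 February 2020 is inside that window, so Halua Zone is at UTC+09:00.
02:00 Halua Zone − 9h = 17:00 UTC (rolling into the previous day, 16 February 2020).
1 November 2019 is a Friday, so Saturdays fall on 2, 9, 16, 23, 30; the last is November 30.
1 February 2020 is a Saturday, so the first Friday is February 7 and the third is February 21.
At the standard offset (UTC+11:00), 17:00 UTC + 11h = 04:00 Dorell Station standard time (rolling into the next day, 17 February 2020).
The standard-time date in Dorell Station, 17 February 2020, falls between 30 November 2019 and 21 February 2020, so daylight saving is in effect and Dorell Station is at UTC+12:00.
17:00 UTC + 12h = 05:00 Dorell Station (rolling into the next day, 17 February 2020).

05:00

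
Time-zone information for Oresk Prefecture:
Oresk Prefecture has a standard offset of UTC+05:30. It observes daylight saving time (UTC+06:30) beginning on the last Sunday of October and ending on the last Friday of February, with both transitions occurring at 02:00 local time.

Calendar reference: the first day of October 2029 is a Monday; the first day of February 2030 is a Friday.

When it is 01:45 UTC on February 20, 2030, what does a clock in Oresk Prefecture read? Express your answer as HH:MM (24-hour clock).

1 October 2029 is a Monday, so Sundays fall on 7, 14, 21, 28; the last is October 28.
1 February 2030 is a Friday, so Fridays fall on 1, 8, 15, 22; the last is February 22.
At the standard offset (UTC+05:30), 01:45 UTC + 5h30m = 07:15 Oresk Prefecture standard time.
The standard-time date in Oresk Prefecture, February 20, 2030, falls between 28 October 2029 and 22 February 2030, so daylight saving is in effect and Oresk Prefecture is at UTC+06:30.
01:45 UTC + 6h30m = 08:15 local.

08:15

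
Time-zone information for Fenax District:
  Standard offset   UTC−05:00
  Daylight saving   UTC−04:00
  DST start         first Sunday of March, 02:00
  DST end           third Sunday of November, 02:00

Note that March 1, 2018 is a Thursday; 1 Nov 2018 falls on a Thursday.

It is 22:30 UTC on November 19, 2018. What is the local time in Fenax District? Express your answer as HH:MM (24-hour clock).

17:30

1 March 2018 is a Thursday, so the first Sunday is March 4.
1 November 2018 is a Thursday, so the first Sunday is November 4 and the third is November 18.
At the standard offset (UTC−05:00), 22:30 UTC − 5h = 17:30 Fenax District standard time.
The standard-time date in Fenax District, November 19, 2018, is outside the daylight-saving period (4 March – 18 November), so Fenax District is on standard time, UTC−05:00.
22:30 UTC − 5h = 17:30 local.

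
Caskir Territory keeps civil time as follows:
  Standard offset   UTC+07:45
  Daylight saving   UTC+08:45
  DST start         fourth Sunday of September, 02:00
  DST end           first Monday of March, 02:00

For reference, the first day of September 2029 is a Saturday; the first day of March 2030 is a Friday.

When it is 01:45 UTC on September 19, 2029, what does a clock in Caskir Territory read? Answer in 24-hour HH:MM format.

1 September 2029 is a Saturday, so the first Sunday is September 2 and the fourth is September 23.
1 March 2030 is a Friday, so the first Monday is March 4.
At the standard offset (UTC+07:45), 01:45 UTC + 7h45m = 09:30 Caskir Territory standard time.
The standard-time date in Caskir Territory, September 19, 2029, does not fall between 23 September 2029 and 4 March 2030, so daylight saving is not in effect and Caskir Territory is at UTC+07:45.
01:45 UTC + 7h45m = 09:30 local.

09:30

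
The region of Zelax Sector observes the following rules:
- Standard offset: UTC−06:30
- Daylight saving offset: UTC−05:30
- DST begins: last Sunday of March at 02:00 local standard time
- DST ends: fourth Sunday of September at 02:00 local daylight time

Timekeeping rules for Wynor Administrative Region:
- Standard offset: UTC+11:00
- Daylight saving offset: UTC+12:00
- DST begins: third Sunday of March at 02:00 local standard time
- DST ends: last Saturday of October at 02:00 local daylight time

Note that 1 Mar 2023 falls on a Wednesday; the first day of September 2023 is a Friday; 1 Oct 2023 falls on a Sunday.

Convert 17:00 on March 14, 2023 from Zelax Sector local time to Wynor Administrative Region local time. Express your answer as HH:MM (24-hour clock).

1 March 2023 is a Wednesday, so Sundays fall on 5, 12, 19, 26; the last is March 26.
1 September 2023 is a Friday, so the first Sunday is September 3 and the fourth is September 24.
Daylight saving runs 26 March – 24 September; March 14, 2023 is outside that window, so Zelax Sector is on standard time at UTC−06:30.
17:00 Zelax Sector + 6h30m = 23:30 UTC.
1 March 2023 is a Wednesday, so the first Sunday is March 5 and the third is March 19.
1 October 2023 is a Sunday, so Saturdays fall on 7, 14, 21, 28; the last is October 28.
At the standard offset (UTC+11:00), 23:30 UTC + 11h = 10:30 Wynor Administrative Region standard time (rolling into the next day, 15 March 2023).
The standard-time date in Wynor Administrative Region, March 15, 2023, does not fall between 19 March and 28 October, so daylight saving is not in effect and Wynor Administrative Region is at UTC+11:00.
23:30 UTC + 11h = 10:30 Wynor Administrative Region (rolling into the next day, 15 March 2023).

10:30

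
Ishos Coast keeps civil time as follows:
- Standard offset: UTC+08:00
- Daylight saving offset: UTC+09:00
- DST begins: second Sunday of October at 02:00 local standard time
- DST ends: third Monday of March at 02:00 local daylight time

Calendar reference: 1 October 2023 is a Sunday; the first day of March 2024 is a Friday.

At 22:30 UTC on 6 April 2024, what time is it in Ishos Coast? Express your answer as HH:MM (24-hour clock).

06:30

1 October 2023 is a Sunday, so the first Sunday is October 1 and the second is October 8.
1 March 2024 is a Friday, so the first Monday is March 4 and the third is March 18.
At the standard offset (UTC+08:00), 22:30 UTC + 8h = 06:30 Ishos Coast standard time (rolling into the next day, 7 April 2024).
The standard-time date in Ishos Coast, 7 April 2024, does not fall between 8 October 2023 and 18 March 2024, so daylight saving is not in effect and Ishos Coast is at UTC+08:00.
22:30 UTC + 8h = 06:30 local (rolling into the next day, 7 April 2024).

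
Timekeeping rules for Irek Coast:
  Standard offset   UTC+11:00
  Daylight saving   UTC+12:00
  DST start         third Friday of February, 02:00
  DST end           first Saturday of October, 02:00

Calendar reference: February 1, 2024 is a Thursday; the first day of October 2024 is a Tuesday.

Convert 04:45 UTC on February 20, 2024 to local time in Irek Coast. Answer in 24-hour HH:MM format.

16:45

1 February 2024 is a Thursday, so the first Friday is February 2 and the third is February 16.
1 October 2024 is a Tuesday, so the first Saturday is October 5.
At the standard offset (UTC+11:00), 04:45 UTC + 11h = 15:45 Irek Coast standard time.
The standard-time date in Irek Coast, February 20, 2024, falls between 16 February and 5 October, so daylight saving is in effect and Irek Coast is at UTC+12:00.
04:45 UTC + 12h = 16:45 local.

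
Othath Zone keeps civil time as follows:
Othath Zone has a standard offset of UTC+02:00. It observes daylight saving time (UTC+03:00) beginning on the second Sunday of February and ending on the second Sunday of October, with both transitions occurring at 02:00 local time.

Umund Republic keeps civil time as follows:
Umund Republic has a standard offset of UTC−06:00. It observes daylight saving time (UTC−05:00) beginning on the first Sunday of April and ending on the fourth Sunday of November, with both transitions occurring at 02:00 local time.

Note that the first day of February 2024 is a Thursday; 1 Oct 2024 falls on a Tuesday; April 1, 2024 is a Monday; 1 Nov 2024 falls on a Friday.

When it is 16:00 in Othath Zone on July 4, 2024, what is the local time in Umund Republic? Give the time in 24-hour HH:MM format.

08:00

1 February 2024 is a Thursday, so the first Sunday is February 4 and the second is February 11.
1 October 2024 is a Tuesday, so the first Sunday is October 6 and the second is October 13.
July 4, 2024 falls between 11 February and 13 October, so daylight saving is in effect and Othath Zone is at UTC+03:00.
16:00 Othath Zone − 3h = 13:00 UTC.
1 April 2024 is a Monday, so the first Sunday is April 7.
1 November 2024 is a Friday, so the first Sunday is November 3 and the fourth is November 24.
At the standard offset (UTC−06:00), 13:00 UTC − 6h = 07:00 Umund Republic standard time.
The standard-time date in Umund Republic, July 4, 2024, falls between 7 April and 24 November, so daylight saving is in effect and Umund Republic is at UTC−05:00.
13:00 UTC − 5h = 08:00 Umund Republic.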